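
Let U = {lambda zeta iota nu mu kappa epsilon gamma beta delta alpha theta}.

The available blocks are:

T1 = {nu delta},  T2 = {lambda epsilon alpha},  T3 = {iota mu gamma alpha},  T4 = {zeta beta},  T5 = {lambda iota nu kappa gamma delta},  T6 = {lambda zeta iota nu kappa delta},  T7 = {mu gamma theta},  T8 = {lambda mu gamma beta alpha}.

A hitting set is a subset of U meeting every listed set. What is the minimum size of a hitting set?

4

The 4 items {zeta, mu, epsilon, delta} hit every block.
The blocks T1, T2, T4, T7 are pairwise disjoint, so any hitting set needs a separate item for each — at least 4. Hence 4 is optimal.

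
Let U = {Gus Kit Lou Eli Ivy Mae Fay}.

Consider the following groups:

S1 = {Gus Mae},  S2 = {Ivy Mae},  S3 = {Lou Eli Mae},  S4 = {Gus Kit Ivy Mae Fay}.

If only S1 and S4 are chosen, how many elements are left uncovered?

2

Union of S1, S4 = {Gus, Kit, Ivy, Mae, Fay}.
Not covered: Lou, Eli — 2 elements.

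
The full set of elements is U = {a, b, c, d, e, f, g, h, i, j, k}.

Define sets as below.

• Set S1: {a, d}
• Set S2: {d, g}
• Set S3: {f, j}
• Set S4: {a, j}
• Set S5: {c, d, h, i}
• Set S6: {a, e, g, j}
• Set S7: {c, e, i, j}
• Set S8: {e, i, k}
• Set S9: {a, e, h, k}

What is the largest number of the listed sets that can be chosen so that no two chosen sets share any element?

S2, S3, S9 are pairwise disjoint (S2={d,g}; S3={f,j}; S9={a,e,h,k}).
Every remaining set overlaps one of these, and no 4 of the listed sets are pairwise disjoint, so 3 is the maximum.

3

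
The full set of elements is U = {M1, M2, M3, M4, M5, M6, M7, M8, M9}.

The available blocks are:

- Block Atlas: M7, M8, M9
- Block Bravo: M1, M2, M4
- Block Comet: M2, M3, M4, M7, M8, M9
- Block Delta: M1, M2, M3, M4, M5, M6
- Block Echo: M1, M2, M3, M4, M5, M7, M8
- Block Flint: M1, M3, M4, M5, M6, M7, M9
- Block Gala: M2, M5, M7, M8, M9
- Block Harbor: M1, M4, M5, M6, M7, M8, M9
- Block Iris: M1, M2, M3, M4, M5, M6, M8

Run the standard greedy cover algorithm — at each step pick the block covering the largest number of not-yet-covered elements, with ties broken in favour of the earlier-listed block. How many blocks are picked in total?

2

Greedy: pick Echo (covers 7 new) → pick Flint (covers 2 new). Total picks: 2.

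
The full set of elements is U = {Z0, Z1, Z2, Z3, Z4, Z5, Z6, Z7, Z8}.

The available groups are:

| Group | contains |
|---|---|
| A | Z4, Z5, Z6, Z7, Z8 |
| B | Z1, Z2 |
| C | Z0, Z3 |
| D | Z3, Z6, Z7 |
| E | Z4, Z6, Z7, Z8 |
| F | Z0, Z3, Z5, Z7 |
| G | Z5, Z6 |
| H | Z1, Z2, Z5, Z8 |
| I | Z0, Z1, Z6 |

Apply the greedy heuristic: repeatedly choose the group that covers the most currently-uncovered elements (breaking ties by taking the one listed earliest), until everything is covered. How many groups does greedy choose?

Greedy: pick A (covers 5 new) → pick B (covers 2 new) → pick C (covers 2 new). Total picks: 3.

3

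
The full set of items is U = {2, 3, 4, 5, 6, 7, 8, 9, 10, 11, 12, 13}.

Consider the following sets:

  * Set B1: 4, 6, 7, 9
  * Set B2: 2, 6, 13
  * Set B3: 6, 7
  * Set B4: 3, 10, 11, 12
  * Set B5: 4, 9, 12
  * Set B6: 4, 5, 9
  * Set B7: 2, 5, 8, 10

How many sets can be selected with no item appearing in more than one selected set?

B2, B4, B6 are pairwise disjoint (B2={2,6,13}; B4={3,10,11,12}; B6={4,5,9}).
Every remaining set overlaps one of these, and no 4 of the listed sets are pairwise disjoint, so 3 is the maximum.

3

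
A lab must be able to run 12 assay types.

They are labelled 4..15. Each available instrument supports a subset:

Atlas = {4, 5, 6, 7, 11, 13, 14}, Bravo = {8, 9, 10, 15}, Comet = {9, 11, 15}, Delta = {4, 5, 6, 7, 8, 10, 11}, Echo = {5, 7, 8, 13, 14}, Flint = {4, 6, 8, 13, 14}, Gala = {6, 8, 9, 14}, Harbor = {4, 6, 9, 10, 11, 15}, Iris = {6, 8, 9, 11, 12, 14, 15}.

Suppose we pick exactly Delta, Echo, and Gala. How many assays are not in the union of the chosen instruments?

2

Union of Delta, Echo, Gala = {4, 5, 6, 7, 8, 9, 10, 11, 13, 14}.
Not covered: 12, 15 — 2 assays.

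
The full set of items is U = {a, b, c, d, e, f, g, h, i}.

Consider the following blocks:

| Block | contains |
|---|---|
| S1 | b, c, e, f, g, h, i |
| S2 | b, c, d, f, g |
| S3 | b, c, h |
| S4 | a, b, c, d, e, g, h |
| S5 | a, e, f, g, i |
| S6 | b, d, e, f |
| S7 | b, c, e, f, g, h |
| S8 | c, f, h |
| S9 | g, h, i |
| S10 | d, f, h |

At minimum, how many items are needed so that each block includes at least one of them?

2

T = {f, h} meets every block (each contains at least one member of T), and |T| = 2.
The blocks S6, S9 are pairwise disjoint, so any hitting set needs a separate item for each — at least 2. Hence 2 is optimal.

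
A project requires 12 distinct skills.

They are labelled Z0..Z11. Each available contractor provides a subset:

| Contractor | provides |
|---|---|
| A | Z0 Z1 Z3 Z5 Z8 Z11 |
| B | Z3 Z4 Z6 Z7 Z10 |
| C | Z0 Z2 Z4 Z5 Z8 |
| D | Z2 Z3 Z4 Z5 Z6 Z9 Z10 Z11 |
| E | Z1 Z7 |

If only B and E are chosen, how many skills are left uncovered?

6

Union of B, E = {Z1, Z3, Z4, Z6, Z7, Z10}.
Not covered: Z0, Z2, Z5, Z8, Z9, Z11 — 6 skills.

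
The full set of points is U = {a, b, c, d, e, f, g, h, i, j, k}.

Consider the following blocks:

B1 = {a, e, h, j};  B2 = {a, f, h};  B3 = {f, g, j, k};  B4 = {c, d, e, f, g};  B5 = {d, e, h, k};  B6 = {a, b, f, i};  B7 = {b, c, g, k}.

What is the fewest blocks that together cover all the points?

Take {B3, B4, B5, B6}. Their union is {a, b, c, d, e, f, g, h, i, j, k}, which is all 11 points.
No 3 of the 7 blocks cover everything (all 35 combinations miss at least one point), so 4 is optimal.

4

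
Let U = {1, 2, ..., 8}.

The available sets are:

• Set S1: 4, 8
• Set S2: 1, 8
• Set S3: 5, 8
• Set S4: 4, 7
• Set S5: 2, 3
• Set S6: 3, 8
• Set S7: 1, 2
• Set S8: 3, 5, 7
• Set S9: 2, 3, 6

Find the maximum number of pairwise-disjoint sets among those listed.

3

S1, S7, S8 are pairwise disjoint (S1={4,8}; S7={1,2}; S8={3,5,7}).
Every remaining set overlaps one of these, and no 4 of the listed sets are pairwise disjoint, so 3 is the maximum.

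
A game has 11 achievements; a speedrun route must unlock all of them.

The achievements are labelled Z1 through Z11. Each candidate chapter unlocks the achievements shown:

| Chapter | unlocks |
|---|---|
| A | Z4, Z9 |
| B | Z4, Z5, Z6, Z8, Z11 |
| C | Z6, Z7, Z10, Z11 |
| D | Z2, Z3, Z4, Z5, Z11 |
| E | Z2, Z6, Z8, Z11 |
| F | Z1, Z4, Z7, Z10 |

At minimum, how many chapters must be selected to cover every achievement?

A and D and E and F together: A ∪ D ∪ E ∪ F = {Z1, Z2, Z3, Z4, Z5, Z6, Z7, Z8, Z9, Z10, Z11} — every achievement is covered.
Only A contains Z9, so A is forced; the remaining 9 achievements need at least 3 more chapters (each remaining chapter adds at most 4) — so at least 4 chapters are needed, and 4 is optimal.

4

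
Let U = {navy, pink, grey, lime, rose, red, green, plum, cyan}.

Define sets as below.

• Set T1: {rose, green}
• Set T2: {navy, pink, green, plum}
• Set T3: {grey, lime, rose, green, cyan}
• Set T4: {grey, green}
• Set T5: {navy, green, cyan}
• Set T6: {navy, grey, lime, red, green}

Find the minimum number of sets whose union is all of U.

T2 and T3 and T6 together: T2 ∪ T3 ∪ T6 = {navy, pink, grey, lime, rose, red, green, plum, cyan} — every point is covered.
Only T2 contains pink, so T2 is forced; the remaining 5 points need at least 2 more sets (each remaining set adds at most 4) — so at least 3 sets are needed, and 3 is optimal.

3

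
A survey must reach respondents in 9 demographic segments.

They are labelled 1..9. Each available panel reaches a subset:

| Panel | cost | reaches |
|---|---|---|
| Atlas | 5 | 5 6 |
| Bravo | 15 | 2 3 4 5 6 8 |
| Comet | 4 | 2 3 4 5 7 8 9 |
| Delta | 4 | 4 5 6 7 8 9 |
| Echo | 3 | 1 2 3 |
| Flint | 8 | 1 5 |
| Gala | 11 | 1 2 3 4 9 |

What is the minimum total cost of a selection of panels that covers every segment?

7

Delta, Echo together cover every segment (Delta ∪ Echo = {1, 2, 3, 4, 5, 6, 7, 8, 9}); total cost 4 + 3 = 7.
The greedy pick Comet, Echo, Delta costs 11; no covering selection beats 7.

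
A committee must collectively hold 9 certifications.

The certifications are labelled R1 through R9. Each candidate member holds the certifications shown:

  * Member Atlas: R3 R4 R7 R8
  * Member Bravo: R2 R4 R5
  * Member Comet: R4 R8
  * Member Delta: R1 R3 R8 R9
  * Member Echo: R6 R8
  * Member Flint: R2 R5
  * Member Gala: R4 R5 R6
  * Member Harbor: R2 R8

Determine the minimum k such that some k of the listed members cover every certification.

4

Take {Atlas, Delta, Flint, Gala}. Their union is {R1, R2, R3, R4, R5, R6, R7, R8, R9}, which is all 9 certifications.
Only Atlas contains R7, so Atlas is forced; the remaining 5 certifications need at least 3 more members (each remaining member adds at most 2) — so at least 4 members are needed, and 4 is optimal.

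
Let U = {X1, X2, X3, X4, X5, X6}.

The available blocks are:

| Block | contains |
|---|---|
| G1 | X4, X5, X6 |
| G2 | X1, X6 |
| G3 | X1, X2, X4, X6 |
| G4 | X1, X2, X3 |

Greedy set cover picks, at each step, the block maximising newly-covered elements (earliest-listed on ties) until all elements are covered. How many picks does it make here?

Greedy: pick G3 (covers 4 new) → pick G1 (covers 1 new) → pick G4 (covers 1 new). Total picks: 3.
(The true minimum cover uses only 2 blocks, so greedy is not optimal here.)

3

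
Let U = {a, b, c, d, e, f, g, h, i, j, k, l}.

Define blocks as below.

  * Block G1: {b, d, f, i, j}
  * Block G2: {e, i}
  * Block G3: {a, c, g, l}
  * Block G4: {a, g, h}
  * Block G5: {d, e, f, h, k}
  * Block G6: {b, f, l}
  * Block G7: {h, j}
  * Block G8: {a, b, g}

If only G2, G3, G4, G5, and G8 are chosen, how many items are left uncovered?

Union of G2, G3, G4, G5, G8 = {a, b, c, d, e, f, g, h, i, k, l}.
Not covered: j — 1 item.

1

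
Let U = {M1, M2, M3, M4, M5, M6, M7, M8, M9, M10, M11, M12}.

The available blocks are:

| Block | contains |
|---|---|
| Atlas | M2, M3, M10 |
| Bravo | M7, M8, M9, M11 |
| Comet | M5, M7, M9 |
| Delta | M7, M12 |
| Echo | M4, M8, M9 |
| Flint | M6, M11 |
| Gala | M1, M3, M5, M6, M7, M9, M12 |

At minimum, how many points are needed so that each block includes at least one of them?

Take H = {M3, M7, M8, M11}. Each listed block contains at least one of these, so H is a hitting set of size 4.
The blocks Atlas, Delta, Echo, Flint are pairwise disjoint, so any hitting set needs a separate point for each — at least 4. Hence 4 is optimal.

4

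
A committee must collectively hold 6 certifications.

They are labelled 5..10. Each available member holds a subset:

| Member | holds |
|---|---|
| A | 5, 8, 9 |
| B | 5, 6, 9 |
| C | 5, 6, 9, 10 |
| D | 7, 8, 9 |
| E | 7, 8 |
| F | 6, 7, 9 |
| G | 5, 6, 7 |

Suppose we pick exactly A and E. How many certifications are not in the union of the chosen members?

2

Union of A, E = {5, 7, 8, 9}.
Not covered: 6, 10 — 2 certifications.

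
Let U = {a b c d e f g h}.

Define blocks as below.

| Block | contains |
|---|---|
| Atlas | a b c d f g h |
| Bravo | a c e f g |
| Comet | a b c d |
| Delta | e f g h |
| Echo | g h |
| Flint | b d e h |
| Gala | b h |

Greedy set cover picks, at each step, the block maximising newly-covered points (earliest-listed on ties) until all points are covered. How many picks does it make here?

Greedy: pick Atlas (covers 7 new) → pick Bravo (covers 1 new). Total picks: 2.

2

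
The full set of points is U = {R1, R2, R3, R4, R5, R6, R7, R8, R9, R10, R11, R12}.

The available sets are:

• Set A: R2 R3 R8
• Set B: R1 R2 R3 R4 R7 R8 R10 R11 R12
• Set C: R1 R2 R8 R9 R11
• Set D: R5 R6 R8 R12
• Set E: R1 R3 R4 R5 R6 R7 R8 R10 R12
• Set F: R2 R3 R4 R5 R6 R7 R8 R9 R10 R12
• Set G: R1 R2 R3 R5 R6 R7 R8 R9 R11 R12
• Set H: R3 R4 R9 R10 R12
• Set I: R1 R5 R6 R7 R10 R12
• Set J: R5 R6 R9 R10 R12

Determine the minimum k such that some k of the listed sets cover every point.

2

E and G together: E ∪ G = {R1, R2, R3, R4, R5, R6, R7, R8, R9, R10, R11, R12} — every point is covered.
No single set has all 12 points (the largest, F, has 10), so 2 is optimal.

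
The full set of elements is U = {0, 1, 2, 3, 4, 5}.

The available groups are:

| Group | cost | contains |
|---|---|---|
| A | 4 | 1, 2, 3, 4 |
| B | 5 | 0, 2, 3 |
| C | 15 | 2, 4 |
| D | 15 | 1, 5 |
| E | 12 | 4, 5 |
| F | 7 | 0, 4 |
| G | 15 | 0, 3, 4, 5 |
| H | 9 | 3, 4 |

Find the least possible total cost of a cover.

A, G together cover every element (A ∪ G = {0, 1, 2, 3, 4, 5}); total cost 4 + 15 = 19.
The greedy pick A, B, E costs 21; no covering selection beats 19.

19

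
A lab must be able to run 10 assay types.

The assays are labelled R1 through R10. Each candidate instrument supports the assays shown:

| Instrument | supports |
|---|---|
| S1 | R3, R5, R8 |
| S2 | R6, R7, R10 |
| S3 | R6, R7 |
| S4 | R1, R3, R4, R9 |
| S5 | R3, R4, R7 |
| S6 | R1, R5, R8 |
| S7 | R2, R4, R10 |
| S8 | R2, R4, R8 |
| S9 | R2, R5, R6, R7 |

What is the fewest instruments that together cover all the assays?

Take {S1, S4, S7, S9}. Their union is {R1, R2, R3, R4, R5, R6, R7, R8, R9, R10}, which is all 10 assays.
No 3 of the 9 instruments cover everything (all 84 combinations miss at least one assay), so 4 is optimal.

4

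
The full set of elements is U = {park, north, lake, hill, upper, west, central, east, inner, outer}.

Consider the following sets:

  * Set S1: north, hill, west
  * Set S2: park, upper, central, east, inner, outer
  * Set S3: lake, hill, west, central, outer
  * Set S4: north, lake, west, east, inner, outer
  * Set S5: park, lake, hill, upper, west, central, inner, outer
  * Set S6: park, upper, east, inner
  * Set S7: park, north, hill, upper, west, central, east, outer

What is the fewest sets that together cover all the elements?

S4 and S7 cover everything between them: the union {park, north, lake, hill, upper, west, central, east, inner, outer} is all of U.
No single set has all 10 elements (the largest, S5, has 8), so 2 is optimal.

2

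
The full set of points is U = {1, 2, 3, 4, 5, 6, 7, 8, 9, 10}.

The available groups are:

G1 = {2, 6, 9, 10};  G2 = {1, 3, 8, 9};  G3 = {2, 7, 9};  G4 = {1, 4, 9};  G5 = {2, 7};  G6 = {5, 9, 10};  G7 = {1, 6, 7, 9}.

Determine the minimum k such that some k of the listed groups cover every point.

G2, G4, G5, G6, and G7 cover everything between them: the union {1, 2, 3, 4, 5, 6, 7, 8, 9, 10} is all of U.
No 4 of the 7 groups cover everything (all 35 combinations miss at least one point), so 5 is optimal.

5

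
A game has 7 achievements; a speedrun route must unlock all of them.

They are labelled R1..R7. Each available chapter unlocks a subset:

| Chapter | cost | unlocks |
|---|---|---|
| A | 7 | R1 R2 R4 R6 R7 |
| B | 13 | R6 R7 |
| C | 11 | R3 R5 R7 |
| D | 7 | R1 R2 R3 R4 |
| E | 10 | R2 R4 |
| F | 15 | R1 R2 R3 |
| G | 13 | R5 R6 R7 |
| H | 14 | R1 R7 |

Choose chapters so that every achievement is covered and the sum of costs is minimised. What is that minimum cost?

18

A, C together cover every achievement (A ∪ C = {R1, R2, R3, R4, R5, R6, R7}); total cost 7 + 11 = 18.
No covering selection has total cost below 18.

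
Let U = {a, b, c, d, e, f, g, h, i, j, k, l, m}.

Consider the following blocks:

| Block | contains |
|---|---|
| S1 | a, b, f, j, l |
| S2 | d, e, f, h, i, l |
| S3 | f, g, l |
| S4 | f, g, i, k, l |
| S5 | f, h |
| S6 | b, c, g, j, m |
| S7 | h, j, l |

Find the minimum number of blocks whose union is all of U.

S1 and S2 and S4 and S6 together: S1 ∪ S2 ∪ S4 ∪ S6 = {a, b, c, d, e, f, g, h, i, j, k, l, m} — every item is covered.
No 3 of the 7 blocks cover everything (all 35 combinations miss at least one item), so 4 is optimal.

4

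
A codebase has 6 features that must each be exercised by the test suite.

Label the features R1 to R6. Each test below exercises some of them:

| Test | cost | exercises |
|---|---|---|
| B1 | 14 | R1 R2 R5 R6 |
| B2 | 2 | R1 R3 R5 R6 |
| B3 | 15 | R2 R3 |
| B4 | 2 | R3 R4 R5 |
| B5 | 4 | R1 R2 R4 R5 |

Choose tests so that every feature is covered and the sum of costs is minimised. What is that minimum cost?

6

B2, B5 together cover every feature (B2 ∪ B5 = {R1, R2, R3, R4, R5, R6}); total cost 2 + 4 = 6.
The greedy pick B2, B4, B5 costs 8; no covering selection beats 6.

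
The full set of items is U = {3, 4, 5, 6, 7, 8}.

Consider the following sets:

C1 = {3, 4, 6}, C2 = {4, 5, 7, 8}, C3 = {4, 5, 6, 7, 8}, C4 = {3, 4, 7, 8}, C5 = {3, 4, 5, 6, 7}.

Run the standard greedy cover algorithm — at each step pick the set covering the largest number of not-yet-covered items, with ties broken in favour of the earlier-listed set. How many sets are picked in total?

Greedy: pick C3 (covers 5 new) → pick C1 (covers 1 new). Total picks: 2.

2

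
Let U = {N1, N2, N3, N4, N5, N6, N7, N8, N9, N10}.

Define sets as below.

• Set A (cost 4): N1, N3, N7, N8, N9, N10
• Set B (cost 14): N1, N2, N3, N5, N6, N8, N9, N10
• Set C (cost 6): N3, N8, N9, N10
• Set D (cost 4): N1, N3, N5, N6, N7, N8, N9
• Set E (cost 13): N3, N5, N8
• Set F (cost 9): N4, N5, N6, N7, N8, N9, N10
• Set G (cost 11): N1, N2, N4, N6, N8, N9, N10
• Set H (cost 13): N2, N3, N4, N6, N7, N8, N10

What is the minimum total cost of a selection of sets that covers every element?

D, G together cover every element (D ∪ G = {N1, N2, N3, N4, N5, N6, N7, N8, N9, N10}); total cost 4 + 11 = 15.
No covering selection has total cost below 15.

15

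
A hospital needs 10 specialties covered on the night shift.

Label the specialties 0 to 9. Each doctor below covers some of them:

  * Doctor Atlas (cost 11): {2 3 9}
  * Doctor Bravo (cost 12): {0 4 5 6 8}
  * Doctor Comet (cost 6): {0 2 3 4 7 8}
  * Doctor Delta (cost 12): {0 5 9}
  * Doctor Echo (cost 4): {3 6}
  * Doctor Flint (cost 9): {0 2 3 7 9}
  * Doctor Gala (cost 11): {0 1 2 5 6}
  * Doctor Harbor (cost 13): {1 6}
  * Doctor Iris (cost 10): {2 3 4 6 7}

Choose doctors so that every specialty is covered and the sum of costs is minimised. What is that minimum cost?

Comet, Flint, Gala together cover every specialty (Comet ∪ Flint ∪ Gala = {0, 1, 2, 3, 4, 5, 6, 7, 8, 9}); total cost 6 + 9 + 11 = 26.
No covering selection has total cost below 26.

26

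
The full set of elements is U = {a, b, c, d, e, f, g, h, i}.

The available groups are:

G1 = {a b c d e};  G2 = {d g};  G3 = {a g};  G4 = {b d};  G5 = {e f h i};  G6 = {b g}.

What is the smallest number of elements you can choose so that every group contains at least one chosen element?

T = {b, f, g} meets every group (each contains at least one member of T), and |T| = 3.
The groups G3, G4, G5 are pairwise disjoint, so any hitting set needs a separate element for each — at least 3. Hence 3 is optimal.

3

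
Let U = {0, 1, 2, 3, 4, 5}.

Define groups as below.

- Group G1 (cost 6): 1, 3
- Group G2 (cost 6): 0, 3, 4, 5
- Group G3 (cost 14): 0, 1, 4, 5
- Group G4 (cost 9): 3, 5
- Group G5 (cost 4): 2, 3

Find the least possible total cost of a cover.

16

G1, G2, G5 together cover every point (G1 ∪ G2 ∪ G5 = {0, 1, 2, 3, 4, 5}); total cost 6 + 6 + 4 = 16.
No covering selection has total cost below 16.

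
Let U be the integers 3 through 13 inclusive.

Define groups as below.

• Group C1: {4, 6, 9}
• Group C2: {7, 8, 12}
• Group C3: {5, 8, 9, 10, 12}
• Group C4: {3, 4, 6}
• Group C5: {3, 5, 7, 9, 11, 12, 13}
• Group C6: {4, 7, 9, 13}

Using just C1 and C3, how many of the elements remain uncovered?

Union of C1, C3 = {4, 5, 6, 8, 9, 10, 12}.
Not covered: 3, 7, 11, 13 — 4 elements.

4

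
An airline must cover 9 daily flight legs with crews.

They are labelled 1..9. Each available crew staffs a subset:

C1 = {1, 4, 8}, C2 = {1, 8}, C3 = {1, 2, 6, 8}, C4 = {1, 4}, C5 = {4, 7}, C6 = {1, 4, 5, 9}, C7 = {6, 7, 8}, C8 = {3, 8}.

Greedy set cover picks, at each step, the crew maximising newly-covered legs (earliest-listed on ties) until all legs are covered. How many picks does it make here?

Greedy: pick C3 (covers 4 new) → pick C6 (covers 3 new) → pick C5 (covers 1 new) → pick C8 (covers 1 new). Total picks: 4.

4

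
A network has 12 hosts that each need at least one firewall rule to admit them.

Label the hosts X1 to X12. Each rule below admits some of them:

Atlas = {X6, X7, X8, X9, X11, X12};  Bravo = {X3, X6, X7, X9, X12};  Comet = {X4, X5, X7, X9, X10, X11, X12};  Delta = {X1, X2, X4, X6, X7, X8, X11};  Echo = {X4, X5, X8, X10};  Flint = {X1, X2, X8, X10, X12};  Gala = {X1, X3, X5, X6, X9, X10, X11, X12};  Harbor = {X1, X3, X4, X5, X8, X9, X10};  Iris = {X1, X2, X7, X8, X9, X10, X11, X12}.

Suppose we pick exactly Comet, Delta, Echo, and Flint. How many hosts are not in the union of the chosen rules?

Union of Comet, Delta, Echo, Flint = {X1, X2, X4, X5, X6, X7, X8, X9, X10, X11, X12}.
Not covered: X3 — 1 host.

1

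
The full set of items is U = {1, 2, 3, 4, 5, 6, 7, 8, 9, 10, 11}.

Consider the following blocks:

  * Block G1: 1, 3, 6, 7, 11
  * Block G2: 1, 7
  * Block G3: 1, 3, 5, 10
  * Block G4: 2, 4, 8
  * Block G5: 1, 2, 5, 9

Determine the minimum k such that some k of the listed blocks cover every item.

G1 and G3 and G4 and G5 together: G1 ∪ G3 ∪ G4 ∪ G5 = {1, 2, 3, 4, 5, 6, 7, 8, 9, 10, 11} — every item is covered.
Only G3 contains 10, so G3 is forced; the remaining 7 items need at least 3 more blocks (each remaining block adds at most 3) — so at least 4 blocks are needed, and 4 is optimal.

4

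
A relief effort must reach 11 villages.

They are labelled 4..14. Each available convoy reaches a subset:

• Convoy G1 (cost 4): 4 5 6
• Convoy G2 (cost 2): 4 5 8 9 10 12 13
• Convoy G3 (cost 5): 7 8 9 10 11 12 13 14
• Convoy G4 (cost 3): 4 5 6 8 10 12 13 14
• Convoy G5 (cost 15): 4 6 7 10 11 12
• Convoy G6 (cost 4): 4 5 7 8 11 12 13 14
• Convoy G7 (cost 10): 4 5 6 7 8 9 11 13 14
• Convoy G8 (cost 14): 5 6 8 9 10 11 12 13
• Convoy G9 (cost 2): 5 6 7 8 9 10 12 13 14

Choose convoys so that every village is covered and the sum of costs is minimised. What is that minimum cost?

6

G6, G9 together cover every village (G6 ∪ G9 = {4, 5, 6, 7, 8, 9, 10, 11, 12, 13, 14}); total cost 4 + 2 = 6.
The greedy pick G9, G2, G6 costs 8; no covering selection beats 6.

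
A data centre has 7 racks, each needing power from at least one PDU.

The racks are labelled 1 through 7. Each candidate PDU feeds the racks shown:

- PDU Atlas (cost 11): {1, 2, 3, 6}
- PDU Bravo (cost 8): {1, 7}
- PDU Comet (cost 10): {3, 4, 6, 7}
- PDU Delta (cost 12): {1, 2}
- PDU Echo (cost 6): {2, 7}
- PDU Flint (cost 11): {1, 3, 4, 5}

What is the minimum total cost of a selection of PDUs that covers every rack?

Comet, Echo, Flint together cover every rack (Comet ∪ Echo ∪ Flint = {1, 2, 3, 4, 5, 6, 7}); total cost 10 + 6 + 11 = 27.
The greedy pick Comet, Atlas, Flint costs 32; no covering selection beats 27.

27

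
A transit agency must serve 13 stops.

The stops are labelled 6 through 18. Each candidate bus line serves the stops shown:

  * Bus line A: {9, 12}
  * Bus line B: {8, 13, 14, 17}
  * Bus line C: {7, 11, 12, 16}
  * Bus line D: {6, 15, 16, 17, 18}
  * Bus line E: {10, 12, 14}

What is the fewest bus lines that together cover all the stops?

A and B and C and D and E together: A ∪ B ∪ C ∪ D ∪ E = {6, 7, 8, 9, 10, 11, 12, 13, 14, 15, 16, 17, 18} — every stop is covered.
No 4 of the 5 bus lines cover everything (all 5 combinations miss at least one stop), so 5 is optimal.

5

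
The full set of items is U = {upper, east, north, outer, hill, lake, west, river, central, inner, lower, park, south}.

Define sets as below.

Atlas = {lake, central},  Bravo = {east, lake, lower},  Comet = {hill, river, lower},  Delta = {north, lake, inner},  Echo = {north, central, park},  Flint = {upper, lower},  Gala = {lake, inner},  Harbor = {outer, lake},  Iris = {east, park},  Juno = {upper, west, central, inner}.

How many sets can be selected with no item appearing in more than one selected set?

4

Comet, Harbor, Iris, Juno are pairwise disjoint (Comet={hill,river,lower}; Harbor={outer,lake}; Iris={east,park}; Juno={upper,west,central,inner}).
Every remaining set overlaps one of these, and no 5 of the listed sets are pairwise disjoint, so 4 is the maximum.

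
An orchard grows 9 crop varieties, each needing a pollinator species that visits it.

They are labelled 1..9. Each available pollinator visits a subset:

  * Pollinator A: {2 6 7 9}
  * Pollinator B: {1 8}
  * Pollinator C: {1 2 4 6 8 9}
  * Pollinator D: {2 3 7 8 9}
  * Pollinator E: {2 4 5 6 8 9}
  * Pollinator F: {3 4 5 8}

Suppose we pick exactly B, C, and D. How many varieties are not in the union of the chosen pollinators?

Union of B, C, D = {1, 2, 3, 4, 6, 7, 8, 9}.
Not covered: 5 — 1 variety.

1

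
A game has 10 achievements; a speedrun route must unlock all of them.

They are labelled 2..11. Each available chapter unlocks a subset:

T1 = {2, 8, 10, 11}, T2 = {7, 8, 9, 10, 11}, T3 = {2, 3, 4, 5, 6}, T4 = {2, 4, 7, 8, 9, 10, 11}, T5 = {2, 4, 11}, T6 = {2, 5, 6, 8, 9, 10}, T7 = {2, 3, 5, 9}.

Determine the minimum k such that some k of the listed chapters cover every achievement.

2

T2 and T3 together: T2 ∪ T3 = {2, 3, 4, 5, 6, 7, 8, 9, 10, 11} — every achievement is covered.
No single chapter has all 10 achievements (the largest, T4, has 7), so 2 is optimal.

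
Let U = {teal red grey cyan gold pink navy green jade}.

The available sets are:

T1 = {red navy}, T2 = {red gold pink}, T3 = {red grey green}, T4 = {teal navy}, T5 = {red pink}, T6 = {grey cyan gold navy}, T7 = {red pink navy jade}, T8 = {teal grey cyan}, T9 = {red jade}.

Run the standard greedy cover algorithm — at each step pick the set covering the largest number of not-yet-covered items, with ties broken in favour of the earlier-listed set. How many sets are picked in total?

4

Greedy: pick T6 (covers 4 new) → pick T7 (covers 3 new) → pick T3 (covers 1 new) → pick T4 (covers 1 new). Total picks: 4.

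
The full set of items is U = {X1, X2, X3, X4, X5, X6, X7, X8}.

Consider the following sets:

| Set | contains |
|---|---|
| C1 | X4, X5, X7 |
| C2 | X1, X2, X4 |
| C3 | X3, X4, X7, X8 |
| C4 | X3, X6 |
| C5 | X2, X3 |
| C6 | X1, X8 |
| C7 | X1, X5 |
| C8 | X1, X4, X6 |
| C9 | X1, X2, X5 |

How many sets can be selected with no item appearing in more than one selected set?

3

C1, C4, C6 are pairwise disjoint (C1={X4,X5,X7}; C4={X3,X6}; C6={X1,X8}).
Every remaining set overlaps one of these, and no 4 of the listed sets are pairwise disjoint, so 3 is the maximum.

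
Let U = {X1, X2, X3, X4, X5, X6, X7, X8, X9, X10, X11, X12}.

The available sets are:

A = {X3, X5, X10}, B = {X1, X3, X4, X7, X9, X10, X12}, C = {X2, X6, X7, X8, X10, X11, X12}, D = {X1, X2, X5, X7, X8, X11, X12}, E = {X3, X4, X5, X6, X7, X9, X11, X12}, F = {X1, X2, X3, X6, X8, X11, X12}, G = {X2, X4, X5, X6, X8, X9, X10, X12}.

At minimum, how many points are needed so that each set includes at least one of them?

The 2 points {X10, X12} hit every set.
No single point lies in every set, so at least 2 are needed and 2 is optimal.

2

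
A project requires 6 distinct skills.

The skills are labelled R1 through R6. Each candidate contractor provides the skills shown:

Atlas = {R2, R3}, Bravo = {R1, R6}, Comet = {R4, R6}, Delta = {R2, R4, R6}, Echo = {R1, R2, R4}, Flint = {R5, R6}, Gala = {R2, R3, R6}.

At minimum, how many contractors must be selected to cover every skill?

3

Atlas and Echo and Flint together: Atlas ∪ Echo ∪ Flint = {R1, R2, R3, R4, R5, R6} — every skill is covered.
Only Flint contains R5, so Flint is forced; the remaining 4 skills need at least 2 more contractors (each remaining contractor adds at most 3) — so at least 3 contractors are needed, and 3 is optimal.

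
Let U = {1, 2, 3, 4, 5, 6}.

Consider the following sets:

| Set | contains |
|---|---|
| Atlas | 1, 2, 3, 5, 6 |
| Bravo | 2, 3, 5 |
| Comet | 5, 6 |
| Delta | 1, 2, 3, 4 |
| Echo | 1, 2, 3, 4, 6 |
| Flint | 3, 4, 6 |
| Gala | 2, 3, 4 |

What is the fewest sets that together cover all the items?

Atlas and Echo together: Atlas ∪ Echo = {1, 2, 3, 4, 5, 6} — every item is covered.
No single set has all 6 items (the largest, Atlas, has 5), so 2 is optimal.

2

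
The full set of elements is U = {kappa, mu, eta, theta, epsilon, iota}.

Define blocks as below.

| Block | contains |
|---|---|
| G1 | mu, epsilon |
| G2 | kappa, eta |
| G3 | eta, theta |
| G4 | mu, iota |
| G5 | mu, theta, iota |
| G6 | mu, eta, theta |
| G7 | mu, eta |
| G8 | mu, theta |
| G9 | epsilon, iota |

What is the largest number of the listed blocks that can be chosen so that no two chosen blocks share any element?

3

G2, G8, G9 are pairwise disjoint (G2={kappa,eta}; G8={mu,theta}; G9={epsilon,iota}).
Every remaining block overlaps one of these, and no 4 of the listed blocks are pairwise disjoint, so 3 is the maximum.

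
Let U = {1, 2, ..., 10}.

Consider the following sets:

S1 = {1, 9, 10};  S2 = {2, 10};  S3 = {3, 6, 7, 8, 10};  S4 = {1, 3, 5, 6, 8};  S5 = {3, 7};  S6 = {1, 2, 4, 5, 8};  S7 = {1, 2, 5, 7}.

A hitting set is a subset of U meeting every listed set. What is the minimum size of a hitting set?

Take H = {1, 7, 10}. Each listed set contains at least one of these, so H is a hitting set of size 3.
No choice of 2 items meets every set, so 3 is the minimum.

3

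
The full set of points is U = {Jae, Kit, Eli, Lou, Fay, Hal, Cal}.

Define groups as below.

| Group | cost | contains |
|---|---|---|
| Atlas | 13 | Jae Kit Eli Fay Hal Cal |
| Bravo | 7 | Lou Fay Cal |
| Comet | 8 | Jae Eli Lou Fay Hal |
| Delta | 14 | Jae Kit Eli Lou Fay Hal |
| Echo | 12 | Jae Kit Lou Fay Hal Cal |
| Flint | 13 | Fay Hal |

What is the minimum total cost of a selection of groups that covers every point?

Atlas, Bravo together cover every point (Atlas ∪ Bravo = {Jae, Kit, Eli, Lou, Fay, Hal, Cal}); total cost 13 + 7 = 20.
No covering selection has total cost below 20.

20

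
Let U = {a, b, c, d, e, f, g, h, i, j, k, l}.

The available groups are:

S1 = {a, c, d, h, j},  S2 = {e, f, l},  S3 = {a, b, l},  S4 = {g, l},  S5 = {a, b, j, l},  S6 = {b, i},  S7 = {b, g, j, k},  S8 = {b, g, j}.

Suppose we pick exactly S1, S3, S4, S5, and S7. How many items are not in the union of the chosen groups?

Union of S1, S3, S4, S5, S7 = {a, b, c, d, g, h, j, k, l}.
Not covered: e, f, i — 3 items.

3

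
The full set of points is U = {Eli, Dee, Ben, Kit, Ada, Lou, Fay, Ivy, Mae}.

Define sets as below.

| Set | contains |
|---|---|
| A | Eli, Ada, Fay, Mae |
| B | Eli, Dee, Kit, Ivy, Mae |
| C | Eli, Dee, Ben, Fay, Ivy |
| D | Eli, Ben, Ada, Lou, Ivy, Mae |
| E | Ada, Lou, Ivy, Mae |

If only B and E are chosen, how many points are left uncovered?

2

Union of B, E = {Eli, Dee, Kit, Ada, Lou, Ivy, Mae}.
Not covered: Ben, Fay — 2 points.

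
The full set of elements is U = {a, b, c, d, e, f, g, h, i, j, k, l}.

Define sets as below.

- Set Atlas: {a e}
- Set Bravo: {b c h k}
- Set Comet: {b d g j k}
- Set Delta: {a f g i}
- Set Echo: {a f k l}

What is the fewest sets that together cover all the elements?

Take {Atlas, Bravo, Comet, Delta, Echo}. Their union is {a, b, c, d, e, f, g, h, i, j, k, l}, which is all 12 elements.
No 4 of the 5 sets cover everything (all 5 combinations miss at least one element), so 5 is optimal.

5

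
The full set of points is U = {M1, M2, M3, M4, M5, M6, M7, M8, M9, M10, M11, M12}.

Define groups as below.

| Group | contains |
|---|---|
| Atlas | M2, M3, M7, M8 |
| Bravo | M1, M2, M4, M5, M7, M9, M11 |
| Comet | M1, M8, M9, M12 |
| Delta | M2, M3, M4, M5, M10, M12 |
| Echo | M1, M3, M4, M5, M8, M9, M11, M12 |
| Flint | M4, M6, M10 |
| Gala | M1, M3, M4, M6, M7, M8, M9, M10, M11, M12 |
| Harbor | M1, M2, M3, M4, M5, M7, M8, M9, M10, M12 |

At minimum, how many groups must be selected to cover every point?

Bravo and Gala together: Bravo ∪ Gala = {M1, M2, M3, M4, M5, M6, M7, M8, M9, M10, M11, M12} — every point is covered.
No single group has all 12 points (the largest, Gala, has 10), so 2 is optimal.

2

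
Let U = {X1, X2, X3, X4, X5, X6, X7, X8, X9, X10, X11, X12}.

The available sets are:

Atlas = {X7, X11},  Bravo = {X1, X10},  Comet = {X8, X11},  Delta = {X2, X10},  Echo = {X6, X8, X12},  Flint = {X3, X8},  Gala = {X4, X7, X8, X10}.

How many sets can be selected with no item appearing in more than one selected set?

3

Atlas, Delta, Echo are pairwise disjoint (Atlas={X7,X11}; Delta={X2,X10}; Echo={X6,X8,X12}).
Every remaining set overlaps one of these, and no 4 of the listed sets are pairwise disjoint, so 3 is the maximum.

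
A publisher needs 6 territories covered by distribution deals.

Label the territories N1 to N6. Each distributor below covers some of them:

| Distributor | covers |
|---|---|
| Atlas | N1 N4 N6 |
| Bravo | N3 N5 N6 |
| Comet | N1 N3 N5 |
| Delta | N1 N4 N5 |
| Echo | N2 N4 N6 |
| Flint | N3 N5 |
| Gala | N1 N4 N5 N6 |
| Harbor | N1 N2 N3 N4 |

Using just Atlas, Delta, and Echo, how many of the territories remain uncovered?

Union of Atlas, Delta, Echo = {N1, N2, N4, N5, N6}.
Not covered: N3 — 1 territory.

1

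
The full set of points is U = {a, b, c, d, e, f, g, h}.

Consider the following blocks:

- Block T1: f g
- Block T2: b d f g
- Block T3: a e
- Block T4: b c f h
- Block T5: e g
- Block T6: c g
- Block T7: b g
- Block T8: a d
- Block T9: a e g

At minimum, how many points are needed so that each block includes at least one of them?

3

The 3 points {a, g, h} hit every block.
The blocks T4, T5, T8 are pairwise disjoint, so any hitting set needs a separate point for each — at least 3. Hence 3 is optimal.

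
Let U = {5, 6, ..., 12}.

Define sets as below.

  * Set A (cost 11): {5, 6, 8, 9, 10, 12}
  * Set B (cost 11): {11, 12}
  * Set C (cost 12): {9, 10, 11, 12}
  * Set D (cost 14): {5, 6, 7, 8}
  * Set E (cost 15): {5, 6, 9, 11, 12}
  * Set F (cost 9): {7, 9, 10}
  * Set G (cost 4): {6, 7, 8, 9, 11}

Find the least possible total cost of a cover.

A, G together cover every point (A ∪ G = {5, 6, 7, 8, 9, 10, 11, 12}); total cost 11 + 4 = 15.
No covering selection has total cost below 15.

15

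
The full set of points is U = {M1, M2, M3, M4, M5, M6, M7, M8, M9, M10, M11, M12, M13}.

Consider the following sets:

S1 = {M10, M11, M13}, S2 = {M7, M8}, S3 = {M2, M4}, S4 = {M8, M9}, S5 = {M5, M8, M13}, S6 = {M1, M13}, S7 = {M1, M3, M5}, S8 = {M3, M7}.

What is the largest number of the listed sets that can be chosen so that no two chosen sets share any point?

S3, S4, S6, S8 are pairwise disjoint (S3={M2,M4}; S4={M8,M9}; S6={M1,M13}; S8={M3,M7}).
Every remaining set overlaps one of these, and no 5 of the listed sets are pairwise disjoint, so 4 is the maximum.

4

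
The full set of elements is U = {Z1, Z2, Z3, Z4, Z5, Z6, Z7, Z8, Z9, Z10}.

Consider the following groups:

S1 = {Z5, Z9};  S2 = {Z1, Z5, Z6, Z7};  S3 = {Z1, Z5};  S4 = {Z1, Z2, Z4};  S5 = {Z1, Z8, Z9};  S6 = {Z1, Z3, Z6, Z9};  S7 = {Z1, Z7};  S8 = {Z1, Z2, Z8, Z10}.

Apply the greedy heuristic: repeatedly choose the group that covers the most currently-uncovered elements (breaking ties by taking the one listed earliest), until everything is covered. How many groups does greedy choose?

4

Greedy: pick S2 (covers 4 new) → pick S8 (covers 3 new) → pick S6 (covers 2 new) → pick S4 (covers 1 new). Total picks: 4.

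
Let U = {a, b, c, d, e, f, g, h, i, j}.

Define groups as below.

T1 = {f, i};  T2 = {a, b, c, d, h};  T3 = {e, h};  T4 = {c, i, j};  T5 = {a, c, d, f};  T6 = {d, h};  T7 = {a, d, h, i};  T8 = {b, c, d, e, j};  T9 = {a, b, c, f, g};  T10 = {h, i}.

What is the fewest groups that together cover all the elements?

3

Take {T8, T9, T10}. Their union is {a, b, c, d, e, f, g, h, i, j}, which is all 10 elements.
Only T9 contains g, so T9 is forced; the remaining 5 elements need at least 2 more groups (each remaining group adds at most 3) — so at least 3 groups are needed, and 3 is optimal.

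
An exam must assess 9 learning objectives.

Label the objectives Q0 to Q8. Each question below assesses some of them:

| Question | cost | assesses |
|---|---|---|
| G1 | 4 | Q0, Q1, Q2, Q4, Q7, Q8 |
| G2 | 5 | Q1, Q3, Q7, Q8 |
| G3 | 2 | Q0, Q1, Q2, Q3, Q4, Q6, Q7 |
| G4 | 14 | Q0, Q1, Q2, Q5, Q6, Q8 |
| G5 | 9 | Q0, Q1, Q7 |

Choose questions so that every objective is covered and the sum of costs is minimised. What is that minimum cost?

G3, G4 together cover every objective (G3 ∪ G4 = {Q0, Q1, Q2, Q3, Q4, Q5, Q6, Q7, Q8}); total cost 2 + 14 = 16.
The greedy pick G3, G1, G4 costs 20; no covering selection beats 16.

16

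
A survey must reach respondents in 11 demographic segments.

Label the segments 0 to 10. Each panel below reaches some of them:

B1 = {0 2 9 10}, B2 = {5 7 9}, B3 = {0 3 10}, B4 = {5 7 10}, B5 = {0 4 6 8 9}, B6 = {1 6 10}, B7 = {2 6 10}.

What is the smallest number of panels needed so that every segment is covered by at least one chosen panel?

B2 and B3 and B5 and B6 and B7 together: B2 ∪ B3 ∪ B5 ∪ B6 ∪ B7 = {0, 1, 2, 3, 4, 5, 6, 7, 8, 9, 10} — every segment is covered.
No 4 of the 7 panels cover everything (all 35 combinations miss at least one segment), so 5 is optimal.

5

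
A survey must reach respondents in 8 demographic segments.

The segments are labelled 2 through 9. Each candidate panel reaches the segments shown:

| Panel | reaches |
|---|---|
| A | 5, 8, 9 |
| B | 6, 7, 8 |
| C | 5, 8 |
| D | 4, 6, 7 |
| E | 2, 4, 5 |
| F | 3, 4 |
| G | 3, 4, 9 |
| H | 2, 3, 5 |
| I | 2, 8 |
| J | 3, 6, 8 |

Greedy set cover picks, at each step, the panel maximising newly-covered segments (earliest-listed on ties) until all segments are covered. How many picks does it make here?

Greedy: pick A (covers 3 new) → pick D (covers 3 new) → pick H (covers 2 new). Total picks: 3.

3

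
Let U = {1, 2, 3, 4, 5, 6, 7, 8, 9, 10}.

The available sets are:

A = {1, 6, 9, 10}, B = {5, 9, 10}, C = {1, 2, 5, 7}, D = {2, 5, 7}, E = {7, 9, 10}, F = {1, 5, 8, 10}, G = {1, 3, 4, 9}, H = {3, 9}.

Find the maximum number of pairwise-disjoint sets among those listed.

F, H are pairwise disjoint (F={1,5,8,10}; H={3,9}).
Every remaining set overlaps one of these, and no 3 of the listed sets are pairwise disjoint, so 2 is the maximum.

2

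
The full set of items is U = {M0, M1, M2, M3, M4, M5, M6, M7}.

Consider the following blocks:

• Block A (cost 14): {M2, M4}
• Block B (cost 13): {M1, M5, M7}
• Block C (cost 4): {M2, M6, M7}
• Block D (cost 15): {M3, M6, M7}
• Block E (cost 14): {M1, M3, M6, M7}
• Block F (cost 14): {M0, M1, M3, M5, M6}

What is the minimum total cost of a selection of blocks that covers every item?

32

A, C, F together cover every item (A ∪ C ∪ F = {M0, M1, M2, M3, M4, M5, M6, M7}); total cost 14 + 4 + 14 = 32.
No covering selection has total cost below 32.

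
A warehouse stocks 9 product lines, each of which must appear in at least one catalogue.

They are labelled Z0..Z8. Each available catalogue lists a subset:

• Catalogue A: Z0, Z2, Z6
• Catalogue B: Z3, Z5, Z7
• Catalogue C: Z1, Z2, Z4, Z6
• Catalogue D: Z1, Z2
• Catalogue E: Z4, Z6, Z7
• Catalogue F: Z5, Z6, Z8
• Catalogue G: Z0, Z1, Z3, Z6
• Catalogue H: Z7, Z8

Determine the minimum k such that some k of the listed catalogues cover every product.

4

B and C and G and H together: B ∪ C ∪ G ∪ H = {Z0, Z1, Z2, Z3, Z4, Z5, Z6, Z7, Z8} — every product is covered.
No 3 of the 8 catalogues cover everything (all 56 combinations miss at least one product), so 4 is optimal.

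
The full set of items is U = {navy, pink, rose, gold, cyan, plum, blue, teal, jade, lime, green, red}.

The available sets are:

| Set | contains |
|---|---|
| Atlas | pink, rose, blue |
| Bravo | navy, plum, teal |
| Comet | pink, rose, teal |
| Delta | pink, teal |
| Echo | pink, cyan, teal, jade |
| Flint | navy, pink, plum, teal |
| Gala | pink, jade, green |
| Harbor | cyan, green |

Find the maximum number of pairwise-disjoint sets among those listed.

Atlas, Bravo, Harbor are pairwise disjoint (Atlas={pink,rose,blue}; Bravo={navy,plum,teal}; Harbor={cyan,green}).
Every remaining set overlaps one of these, and no 4 of the listed sets are pairwise disjoint, so 3 is the maximum.

3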